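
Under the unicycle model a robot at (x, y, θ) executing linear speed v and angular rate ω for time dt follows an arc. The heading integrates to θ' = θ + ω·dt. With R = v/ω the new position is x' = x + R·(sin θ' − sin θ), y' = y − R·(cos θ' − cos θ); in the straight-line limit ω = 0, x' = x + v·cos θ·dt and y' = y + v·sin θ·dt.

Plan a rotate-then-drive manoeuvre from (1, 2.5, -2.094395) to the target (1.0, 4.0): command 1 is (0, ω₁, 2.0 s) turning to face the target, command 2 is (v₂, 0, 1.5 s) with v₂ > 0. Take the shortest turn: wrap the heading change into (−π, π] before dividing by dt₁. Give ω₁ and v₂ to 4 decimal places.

heading to target = atan2(4−2.5, 1−1) = 1.5708
Δθ = wrap(1.5708 − -2.0944) = -2.6180; ω₁ = Δθ/dt₁ = -1.3090
distance = √((1−1)² + (4−2.5)²) = 1.5000; v₂ = distance/dt₂ = 1.0000

ω₁ = -1.3090, v₂ = 1.0000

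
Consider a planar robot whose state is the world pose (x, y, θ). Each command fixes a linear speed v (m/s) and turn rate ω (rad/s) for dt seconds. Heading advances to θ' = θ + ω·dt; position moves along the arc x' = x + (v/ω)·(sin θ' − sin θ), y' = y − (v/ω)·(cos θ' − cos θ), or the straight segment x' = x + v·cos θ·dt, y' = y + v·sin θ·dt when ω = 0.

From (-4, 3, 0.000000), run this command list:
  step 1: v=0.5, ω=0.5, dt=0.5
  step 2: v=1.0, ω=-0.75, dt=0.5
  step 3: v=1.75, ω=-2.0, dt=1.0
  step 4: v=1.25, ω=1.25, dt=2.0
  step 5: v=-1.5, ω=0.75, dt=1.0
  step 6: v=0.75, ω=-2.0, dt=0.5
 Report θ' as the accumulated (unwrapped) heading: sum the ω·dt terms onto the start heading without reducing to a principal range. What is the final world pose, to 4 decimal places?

(-2.1854, -0.5116, 0.1250)

step 1: θ'=0.2500 (R=1.0000) → pose (-3.7526, 3.0311, 0.2500)
step 2: θ'=-0.1250 (R=-1.3333) → pose (-3.2565, 3.0621, -0.1250)
step 3: θ'=-2.1250 (R=-0.8750) → pose (-2.6216, 1.7335, -2.1250)
step 4: θ'=0.3750 (R=1.0000) → pose (-1.4050, 0.2767, 0.3750)
step 5: θ'=1.1250 (R=-2.0000) → pose (-2.4769, -0.7220, 1.1250)
step 6: θ'=0.1250 (R=-0.3750) → pose (-2.1854, -0.5116, 0.1250)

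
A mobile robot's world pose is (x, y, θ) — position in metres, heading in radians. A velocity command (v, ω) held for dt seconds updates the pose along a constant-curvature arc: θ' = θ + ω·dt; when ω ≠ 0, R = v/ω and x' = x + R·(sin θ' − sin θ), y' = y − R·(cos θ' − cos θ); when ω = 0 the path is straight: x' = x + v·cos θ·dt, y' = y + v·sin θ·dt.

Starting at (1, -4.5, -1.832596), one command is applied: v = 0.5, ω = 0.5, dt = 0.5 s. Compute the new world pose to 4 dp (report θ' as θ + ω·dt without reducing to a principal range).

(0.9660, -4.7470, -1.5826)

θ' = -1.8326 + 0.5·0.5 = -1.5826
R = v/ω = 0.5/0.5 = 1.0000
x' = 1 + 1.0000·(sin -1.5826 − sin -1.8326) = 0.9660
y' = -4.5 − 1.0000·(cos -1.5826 − cos -1.8326) = -4.7470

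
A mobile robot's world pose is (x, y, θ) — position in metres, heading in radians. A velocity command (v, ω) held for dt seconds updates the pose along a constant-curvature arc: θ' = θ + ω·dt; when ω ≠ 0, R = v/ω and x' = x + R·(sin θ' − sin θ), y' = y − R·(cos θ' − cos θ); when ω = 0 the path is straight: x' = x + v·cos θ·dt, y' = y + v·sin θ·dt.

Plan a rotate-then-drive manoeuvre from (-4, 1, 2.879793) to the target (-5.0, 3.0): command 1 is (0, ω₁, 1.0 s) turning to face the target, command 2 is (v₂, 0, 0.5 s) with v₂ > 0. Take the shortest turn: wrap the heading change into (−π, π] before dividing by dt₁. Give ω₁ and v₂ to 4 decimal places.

heading to target = atan2(3−1, -5−-4) = 2.0344
Δθ = wrap(2.0344 − 2.8798) = -0.8453; ω₁ = Δθ/dt₁ = -0.8453
distance = √((-5−-4)² + (3−1)²) = 2.2361; v₂ = distance/dt₂ = 4.4721

ω₁ = -0.8453, v₂ = 4.4721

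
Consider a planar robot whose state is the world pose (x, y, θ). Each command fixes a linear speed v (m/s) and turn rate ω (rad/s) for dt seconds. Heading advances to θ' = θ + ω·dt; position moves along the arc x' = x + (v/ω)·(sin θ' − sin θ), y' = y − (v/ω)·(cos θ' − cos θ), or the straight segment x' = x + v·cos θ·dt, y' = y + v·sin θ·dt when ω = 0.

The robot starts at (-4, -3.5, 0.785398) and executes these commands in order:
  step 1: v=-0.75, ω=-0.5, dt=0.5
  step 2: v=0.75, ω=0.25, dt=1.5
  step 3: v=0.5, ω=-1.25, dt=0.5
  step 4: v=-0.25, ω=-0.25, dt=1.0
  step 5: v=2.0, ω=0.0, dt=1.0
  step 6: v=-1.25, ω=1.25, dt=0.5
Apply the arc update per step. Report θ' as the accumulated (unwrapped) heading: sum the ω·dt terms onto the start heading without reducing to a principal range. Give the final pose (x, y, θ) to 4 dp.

(-2.0789, -3.0298, 0.6604)

step 1: θ'=0.5354 (R=1.5000) → pose (-4.2954, -3.7294, 0.5354)
step 2: θ'=0.9104 (R=3.0000) → pose (-3.4567, -2.9895, 0.9104)
step 3: θ'=0.2854 (R=-0.4000) → pose (-3.2534, -2.8511, 0.2854)
step 4: θ'=0.0354 (R=1.0000) → pose (-3.4996, -2.8909, 0.0354)
step 5: θ'=0.0354 (straight) → pose (-1.5008, -2.8201, 0.0354)
step 6: θ'=0.6604 (R=-1.0000) → pose (-2.0789, -3.0298, 0.6604)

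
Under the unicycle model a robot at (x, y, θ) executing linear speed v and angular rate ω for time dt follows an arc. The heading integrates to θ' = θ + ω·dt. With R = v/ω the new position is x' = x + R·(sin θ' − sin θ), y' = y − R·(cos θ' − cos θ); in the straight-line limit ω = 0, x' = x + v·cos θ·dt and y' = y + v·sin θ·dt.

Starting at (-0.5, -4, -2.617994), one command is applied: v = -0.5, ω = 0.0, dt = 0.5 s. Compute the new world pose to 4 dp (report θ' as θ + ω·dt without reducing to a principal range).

(-0.2835, -3.8750, -2.6180)

θ' = -2.6180 + 0.0·0.5 = -2.6180
ω = 0 → straight: x' = -0.5 + -0.5·cos(-2.6180)·0.5 = -0.2835
y' = -4 + -0.5·sin(-2.6180)·0.5 = -3.8750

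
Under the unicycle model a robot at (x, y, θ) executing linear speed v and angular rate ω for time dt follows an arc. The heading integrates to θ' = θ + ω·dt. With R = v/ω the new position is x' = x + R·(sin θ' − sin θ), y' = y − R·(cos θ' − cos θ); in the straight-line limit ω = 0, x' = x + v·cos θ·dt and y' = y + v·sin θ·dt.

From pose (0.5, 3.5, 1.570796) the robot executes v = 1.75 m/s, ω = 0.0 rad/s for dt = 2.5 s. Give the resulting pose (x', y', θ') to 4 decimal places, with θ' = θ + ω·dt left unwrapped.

(0.5000, 7.8750, 1.5708)

θ' = 1.5708 + 0.0·2.5 = 1.5708
ω = 0 → straight: x' = 0.5 + 1.75·cos(1.5708)·2.5 = 0.5000
y' = 3.5 + 1.75·sin(1.5708)·2.5 = 7.8750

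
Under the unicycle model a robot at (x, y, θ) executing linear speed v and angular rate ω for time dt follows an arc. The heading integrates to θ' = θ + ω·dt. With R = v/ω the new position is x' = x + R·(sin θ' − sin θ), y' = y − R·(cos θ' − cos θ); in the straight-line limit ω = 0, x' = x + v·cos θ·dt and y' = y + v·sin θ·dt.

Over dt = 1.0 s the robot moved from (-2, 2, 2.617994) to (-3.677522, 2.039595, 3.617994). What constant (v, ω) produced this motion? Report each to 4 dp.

v = 1.7500, ω = 1.0000

Δθ = 3.617994 − 2.617994 = 1.000000
ω = Δθ/dt = 1.000000/1.0 = 1.0000
R = Δx/(sin θ' − sin θ) = 1.7500
v = R·ω = 1.7500·1.0000 = 1.7500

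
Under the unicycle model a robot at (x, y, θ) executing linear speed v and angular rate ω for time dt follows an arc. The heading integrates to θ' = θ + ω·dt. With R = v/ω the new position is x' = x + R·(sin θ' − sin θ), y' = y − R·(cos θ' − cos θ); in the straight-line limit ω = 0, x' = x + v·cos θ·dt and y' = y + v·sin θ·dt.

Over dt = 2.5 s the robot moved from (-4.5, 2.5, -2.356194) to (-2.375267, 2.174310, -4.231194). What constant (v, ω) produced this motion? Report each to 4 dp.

v = -1.0000, ω = -0.7500

Δθ = -4.231194 − -2.356194 = -1.875000
ω = Δθ/dt = -1.875000/2.5 = -0.7500
R = Δx/(sin θ' − sin θ) = 1.3333
v = R·ω = 1.3333·-0.7500 = -1.0000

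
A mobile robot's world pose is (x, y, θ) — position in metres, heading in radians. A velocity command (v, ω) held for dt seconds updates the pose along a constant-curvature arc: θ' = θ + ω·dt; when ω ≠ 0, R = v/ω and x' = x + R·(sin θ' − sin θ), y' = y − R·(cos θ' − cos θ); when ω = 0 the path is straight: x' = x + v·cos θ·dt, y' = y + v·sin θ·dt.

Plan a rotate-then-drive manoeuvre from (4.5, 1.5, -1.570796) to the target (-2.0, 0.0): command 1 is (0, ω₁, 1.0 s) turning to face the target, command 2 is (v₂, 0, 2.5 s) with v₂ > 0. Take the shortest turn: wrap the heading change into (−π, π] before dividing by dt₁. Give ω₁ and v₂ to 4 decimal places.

heading to target = atan2(0−1.5, -2−4.5) = -2.9148
Δθ = wrap(-2.9148 − -1.5708) = -1.3440; ω₁ = Δθ/dt₁ = -1.3440
distance = √((-2−4.5)² + (0−1.5)²) = 6.6708; v₂ = distance/dt₂ = 2.6683

ω₁ = -1.3440, v₂ = 2.6683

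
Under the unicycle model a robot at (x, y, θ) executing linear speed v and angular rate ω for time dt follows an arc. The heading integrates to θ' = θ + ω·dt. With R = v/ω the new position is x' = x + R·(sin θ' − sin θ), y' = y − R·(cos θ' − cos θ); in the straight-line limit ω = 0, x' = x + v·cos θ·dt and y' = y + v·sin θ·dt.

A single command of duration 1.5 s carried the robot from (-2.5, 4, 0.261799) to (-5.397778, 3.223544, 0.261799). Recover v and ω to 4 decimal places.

v = -2.0000, ω = 0.0000

Δθ = 0.261799 − 0.261799 = 0.000000
ω = Δθ/dt = 0.000000/1.5 = 0.0000
ω = 0 → v = (Δx·cos θ + Δy·sin θ)/dt = -2.0000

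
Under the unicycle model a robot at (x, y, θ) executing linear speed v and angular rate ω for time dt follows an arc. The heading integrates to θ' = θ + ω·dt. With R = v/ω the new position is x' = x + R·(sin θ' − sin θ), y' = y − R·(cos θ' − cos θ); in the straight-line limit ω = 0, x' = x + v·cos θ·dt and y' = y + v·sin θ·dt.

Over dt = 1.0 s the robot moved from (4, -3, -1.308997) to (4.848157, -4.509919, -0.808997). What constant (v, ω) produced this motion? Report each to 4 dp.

v = 1.7500, ω = 0.5000

Δθ = -0.808997 − -1.308997 = 0.500000
ω = Δθ/dt = 0.500000/1.0 = 0.5000
R = −Δy/(cos θ' − cos θ) = 3.5000
v = R·ω = 3.5000·0.5000 = 1.7500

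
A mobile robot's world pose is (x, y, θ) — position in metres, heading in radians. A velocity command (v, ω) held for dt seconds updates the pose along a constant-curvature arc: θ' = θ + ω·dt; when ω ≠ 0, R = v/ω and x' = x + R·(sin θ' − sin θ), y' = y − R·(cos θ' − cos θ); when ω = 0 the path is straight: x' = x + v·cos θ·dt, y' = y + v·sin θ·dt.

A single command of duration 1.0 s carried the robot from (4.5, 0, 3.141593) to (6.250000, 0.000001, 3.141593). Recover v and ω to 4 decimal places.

Δθ = 3.141593 − 3.141593 = 0.000000
ω = Δθ/dt = 0.000000/1.0 = 0.0000
ω = 0 → v = (Δx·cos θ + Δy·sin θ)/dt = -1.7500

v = -1.7500, ω = 0.0000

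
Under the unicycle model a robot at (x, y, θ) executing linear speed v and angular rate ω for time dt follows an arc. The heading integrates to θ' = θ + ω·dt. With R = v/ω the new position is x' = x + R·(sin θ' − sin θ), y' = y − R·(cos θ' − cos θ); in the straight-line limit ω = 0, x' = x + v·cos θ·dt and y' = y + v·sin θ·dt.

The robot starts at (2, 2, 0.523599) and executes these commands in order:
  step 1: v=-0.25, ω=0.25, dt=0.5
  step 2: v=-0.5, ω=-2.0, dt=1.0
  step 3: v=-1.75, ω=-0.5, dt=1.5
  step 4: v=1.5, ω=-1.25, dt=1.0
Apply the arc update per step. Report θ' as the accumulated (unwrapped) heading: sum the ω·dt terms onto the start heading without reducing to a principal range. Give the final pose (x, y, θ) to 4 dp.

(0.6133, 4.0422, -3.3514)

step 1: θ'=0.6486 (R=-1.0000) → pose (1.8959, 1.9309, 0.6486)
step 2: θ'=-1.3514 (R=0.2500) → pose (1.5009, 2.0757, -1.3514)
step 3: θ'=-2.1014 (R=3.5000) → pose (1.8983, 4.6087, -2.1014)
step 4: θ'=-3.3514 (R=-1.2000) → pose (0.6133, 4.0422, -3.3514)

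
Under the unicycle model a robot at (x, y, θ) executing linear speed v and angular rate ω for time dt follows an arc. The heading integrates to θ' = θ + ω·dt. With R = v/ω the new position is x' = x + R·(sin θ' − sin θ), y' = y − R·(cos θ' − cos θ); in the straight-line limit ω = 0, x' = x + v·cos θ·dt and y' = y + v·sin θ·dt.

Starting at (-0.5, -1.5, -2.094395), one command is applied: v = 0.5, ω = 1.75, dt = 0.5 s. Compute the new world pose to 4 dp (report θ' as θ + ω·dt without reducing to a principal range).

θ' = -2.0944 + 1.75·0.5 = -1.2194
R = v/ω = 0.5/1.75 = 0.2857
x' = -0.5 + 0.2857·(sin -1.2194 − sin -2.0944) = -0.5208
y' = -1.5 − 0.2857·(cos -1.2194 − cos -2.0944) = -1.7412

(-0.5208, -1.7412, -1.2194)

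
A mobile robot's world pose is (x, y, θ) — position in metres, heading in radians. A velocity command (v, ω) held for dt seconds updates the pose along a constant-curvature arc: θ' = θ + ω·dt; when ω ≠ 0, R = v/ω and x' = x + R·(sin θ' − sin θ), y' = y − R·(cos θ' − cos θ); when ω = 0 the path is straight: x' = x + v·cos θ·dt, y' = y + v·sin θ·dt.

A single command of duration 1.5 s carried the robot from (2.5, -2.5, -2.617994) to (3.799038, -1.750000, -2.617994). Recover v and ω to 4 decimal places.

v = -1.0000, ω = 0.0000

Δθ = -2.617994 − -2.617994 = 0.000000
ω = Δθ/dt = 0.000000/1.5 = 0.0000
ω = 0 → v = (Δx·cos θ + Δy·sin θ)/dt = -1.0000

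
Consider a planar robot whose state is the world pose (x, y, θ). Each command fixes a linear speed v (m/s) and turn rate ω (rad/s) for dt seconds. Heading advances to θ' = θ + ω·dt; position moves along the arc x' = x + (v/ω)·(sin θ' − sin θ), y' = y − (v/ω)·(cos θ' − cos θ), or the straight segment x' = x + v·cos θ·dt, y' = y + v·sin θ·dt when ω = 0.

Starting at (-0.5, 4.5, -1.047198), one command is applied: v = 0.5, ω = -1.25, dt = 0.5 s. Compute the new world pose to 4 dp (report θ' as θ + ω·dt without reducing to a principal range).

(-0.4485, 4.2595, -1.6722)

θ' = -1.0472 + -1.25·0.5 = -1.6722
R = v/ω = 0.5/-1.25 = -0.4000
x' = -0.5 + -0.4000·(sin -1.6722 − sin -1.0472) = -0.4485
y' = 4.5 − -0.4000·(cos -1.6722 − cos -1.0472) = 4.2595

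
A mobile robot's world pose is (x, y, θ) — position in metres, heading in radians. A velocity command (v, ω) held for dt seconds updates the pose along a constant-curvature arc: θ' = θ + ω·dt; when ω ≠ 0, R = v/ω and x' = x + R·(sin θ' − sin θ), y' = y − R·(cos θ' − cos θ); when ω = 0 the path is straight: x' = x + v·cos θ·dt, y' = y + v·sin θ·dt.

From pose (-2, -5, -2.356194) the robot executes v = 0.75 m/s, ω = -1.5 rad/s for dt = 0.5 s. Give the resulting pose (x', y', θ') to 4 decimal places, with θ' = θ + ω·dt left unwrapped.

(-2.3359, -5.1461, -3.1062)

θ' = -2.3562 + -1.5·0.5 = -3.1062
R = v/ω = 0.75/-1.5 = -0.5000
x' = -2 + -0.5000·(sin -3.1062 − sin -2.3562) = -2.3359
y' = -5 − -0.5000·(cos -3.1062 − cos -2.3562) = -5.1461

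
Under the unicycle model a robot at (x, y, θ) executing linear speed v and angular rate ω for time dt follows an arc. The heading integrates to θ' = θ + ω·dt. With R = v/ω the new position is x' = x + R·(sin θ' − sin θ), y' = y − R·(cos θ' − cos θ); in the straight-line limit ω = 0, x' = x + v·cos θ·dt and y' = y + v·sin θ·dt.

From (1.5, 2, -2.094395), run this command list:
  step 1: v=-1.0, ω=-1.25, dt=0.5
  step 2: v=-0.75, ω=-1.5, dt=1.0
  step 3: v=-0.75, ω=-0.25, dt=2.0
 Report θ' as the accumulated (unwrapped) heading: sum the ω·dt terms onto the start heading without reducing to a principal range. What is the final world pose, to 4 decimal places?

step 1: θ'=-2.7194 (R=0.8000) → pose (1.8650, 2.3298, -2.7194)
step 2: θ'=-4.2194 (R=0.5000) → pose (2.5104, 2.1103, -4.2194)
step 3: θ'=-4.7194 (R=3.0000) → pose (2.8675, 0.6695, -4.7194)

(2.8675, 0.6695, -4.7194)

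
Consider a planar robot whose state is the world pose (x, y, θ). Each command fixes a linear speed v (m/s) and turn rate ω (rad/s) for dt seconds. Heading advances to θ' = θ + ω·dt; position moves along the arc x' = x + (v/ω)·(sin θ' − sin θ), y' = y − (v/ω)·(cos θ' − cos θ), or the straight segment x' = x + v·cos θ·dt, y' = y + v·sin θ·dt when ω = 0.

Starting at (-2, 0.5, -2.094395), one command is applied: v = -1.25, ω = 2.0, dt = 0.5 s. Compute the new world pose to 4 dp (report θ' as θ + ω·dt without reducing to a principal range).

(-1.9859, 1.0991, -1.0944)

θ' = -2.0944 + 2.0·0.5 = -1.0944
R = v/ω = -1.25/2.0 = -0.6250
x' = -2 + -0.6250·(sin -1.0944 − sin -2.0944) = -1.9859
y' = 0.5 − -0.6250·(cos -1.0944 − cos -2.0944) = 1.0991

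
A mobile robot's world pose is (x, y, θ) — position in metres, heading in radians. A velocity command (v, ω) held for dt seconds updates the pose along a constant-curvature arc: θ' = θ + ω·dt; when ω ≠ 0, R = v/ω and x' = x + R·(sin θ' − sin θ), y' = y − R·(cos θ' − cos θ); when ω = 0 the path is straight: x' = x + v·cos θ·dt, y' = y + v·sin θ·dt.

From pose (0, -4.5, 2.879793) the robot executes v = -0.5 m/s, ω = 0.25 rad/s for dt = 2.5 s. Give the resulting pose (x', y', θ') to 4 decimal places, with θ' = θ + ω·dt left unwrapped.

(1.2282, -4.4377, 3.5048)

θ' = 2.8798 + 0.25·2.5 = 3.5048
R = v/ω = -0.5/0.25 = -2.0000
x' = 0 + -2.0000·(sin 3.5048 − sin 2.8798) = 1.2282
y' = -4.5 − -2.0000·(cos 3.5048 − cos 2.8798) = -4.4377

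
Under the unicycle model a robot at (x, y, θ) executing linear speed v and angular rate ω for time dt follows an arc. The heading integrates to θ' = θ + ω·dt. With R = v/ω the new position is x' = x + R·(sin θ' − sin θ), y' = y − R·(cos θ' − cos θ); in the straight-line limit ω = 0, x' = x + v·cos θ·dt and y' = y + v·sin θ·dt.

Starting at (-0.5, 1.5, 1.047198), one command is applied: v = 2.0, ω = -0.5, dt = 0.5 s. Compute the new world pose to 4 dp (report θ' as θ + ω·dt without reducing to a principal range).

θ' = 1.0472 + -0.5·0.5 = 0.7972
R = v/ω = 2.0/-0.5 = -4.0000
x' = -0.5 + -4.0000·(sin 0.7972 − sin 1.0472) = 0.1025
y' = 1.5 − -4.0000·(cos 0.7972 − cos 1.0472) = 2.2949

(0.1025, 2.2949, 0.7972)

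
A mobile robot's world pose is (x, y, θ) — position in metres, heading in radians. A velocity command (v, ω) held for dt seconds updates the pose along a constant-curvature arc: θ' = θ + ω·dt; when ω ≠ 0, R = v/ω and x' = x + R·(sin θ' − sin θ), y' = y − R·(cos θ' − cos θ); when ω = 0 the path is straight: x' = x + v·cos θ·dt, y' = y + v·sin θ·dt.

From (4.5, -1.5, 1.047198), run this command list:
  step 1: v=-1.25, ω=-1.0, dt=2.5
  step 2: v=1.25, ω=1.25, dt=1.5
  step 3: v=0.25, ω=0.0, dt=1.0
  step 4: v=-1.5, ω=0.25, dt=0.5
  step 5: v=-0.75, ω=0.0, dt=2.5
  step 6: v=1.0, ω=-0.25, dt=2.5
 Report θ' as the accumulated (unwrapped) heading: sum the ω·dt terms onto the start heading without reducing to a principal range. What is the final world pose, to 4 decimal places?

step 1: θ'=-1.4528 (R=1.2500) → pose (2.1762, -1.0222, -1.4528)
step 2: θ'=0.4222 (R=1.0000) → pose (3.5790, -1.8166, 0.4222)
step 3: θ'=0.4222 (straight) → pose (3.8070, -1.7142, 0.4222)
step 4: θ'=0.5472 (R=-6.0000) → pose (3.1438, -2.0634, 0.5472)
step 5: θ'=0.5472 (straight) → pose (1.5426, -3.0390, 0.5472)
step 6: θ'=-0.0778 (R=-4.0000) → pose (3.9347, -2.4670, -0.0778)

(3.9347, -2.4670, -0.0778)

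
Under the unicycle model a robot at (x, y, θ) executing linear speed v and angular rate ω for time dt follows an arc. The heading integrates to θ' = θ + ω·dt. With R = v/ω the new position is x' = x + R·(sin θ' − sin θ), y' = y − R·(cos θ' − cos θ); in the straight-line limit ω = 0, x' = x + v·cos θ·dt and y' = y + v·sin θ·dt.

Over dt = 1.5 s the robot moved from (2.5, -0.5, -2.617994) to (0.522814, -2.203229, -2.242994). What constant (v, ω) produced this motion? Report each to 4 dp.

v = 1.7500, ω = 0.2500

Δθ = -2.242994 − -2.617994 = 0.375000
ω = Δθ/dt = 0.375000/1.5 = 0.2500
R = Δx/(sin θ' − sin θ) = 7.0000
v = R·ω = 7.0000·0.2500 = 1.7500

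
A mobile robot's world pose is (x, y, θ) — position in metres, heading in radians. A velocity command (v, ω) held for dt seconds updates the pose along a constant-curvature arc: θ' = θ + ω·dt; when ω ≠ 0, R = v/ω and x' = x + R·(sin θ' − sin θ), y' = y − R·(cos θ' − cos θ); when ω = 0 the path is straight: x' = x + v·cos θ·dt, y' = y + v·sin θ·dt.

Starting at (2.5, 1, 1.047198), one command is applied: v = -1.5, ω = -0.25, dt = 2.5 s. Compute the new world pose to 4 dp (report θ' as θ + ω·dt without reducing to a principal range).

θ' = 1.0472 + -0.25·2.5 = 0.4222
R = v/ω = -1.5/-0.25 = 6.0000
x' = 2.5 + 6.0000·(sin 0.4222 − sin 1.0472) = -0.2376
y' = 1 − 6.0000·(cos 0.4222 − cos 1.0472) = -1.4731

(-0.2376, -1.4731, 0.4222)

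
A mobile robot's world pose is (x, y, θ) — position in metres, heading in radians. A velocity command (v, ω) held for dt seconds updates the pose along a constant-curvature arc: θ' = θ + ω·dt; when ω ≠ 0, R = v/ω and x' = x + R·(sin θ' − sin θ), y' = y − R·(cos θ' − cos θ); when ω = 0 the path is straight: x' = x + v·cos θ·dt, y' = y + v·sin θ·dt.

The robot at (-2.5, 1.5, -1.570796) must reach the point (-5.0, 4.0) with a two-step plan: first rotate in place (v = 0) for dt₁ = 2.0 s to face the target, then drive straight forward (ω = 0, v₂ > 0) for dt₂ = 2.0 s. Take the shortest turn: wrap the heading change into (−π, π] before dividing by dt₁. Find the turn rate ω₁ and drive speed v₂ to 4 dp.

heading to target = atan2(4−1.5, -5−-2.5) = 2.3562
Δθ = wrap(2.3562 − -1.5708) = -2.3562; ω₁ = Δθ/dt₁ = -1.1781
distance = √((-5−-2.5)² + (4−1.5)²) = 3.5355; v₂ = distance/dt₂ = 1.7678

ω₁ = -1.1781, v₂ = 1.7678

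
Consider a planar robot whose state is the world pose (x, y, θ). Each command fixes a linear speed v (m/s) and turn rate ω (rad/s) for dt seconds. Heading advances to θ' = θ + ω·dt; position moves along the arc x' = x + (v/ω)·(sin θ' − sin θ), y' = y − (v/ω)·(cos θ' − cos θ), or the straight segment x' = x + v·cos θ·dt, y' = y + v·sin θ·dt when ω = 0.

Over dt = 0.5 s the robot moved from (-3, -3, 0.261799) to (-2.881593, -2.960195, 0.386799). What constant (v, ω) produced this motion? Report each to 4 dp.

v = 0.2500, ω = 0.2500

Δθ = 0.386799 − 0.261799 = 0.125000
ω = Δθ/dt = 0.125000/0.5 = 0.2500
R = Δx/(sin θ' − sin θ) = 1.0000
v = R·ω = 1.0000·0.2500 = 0.2500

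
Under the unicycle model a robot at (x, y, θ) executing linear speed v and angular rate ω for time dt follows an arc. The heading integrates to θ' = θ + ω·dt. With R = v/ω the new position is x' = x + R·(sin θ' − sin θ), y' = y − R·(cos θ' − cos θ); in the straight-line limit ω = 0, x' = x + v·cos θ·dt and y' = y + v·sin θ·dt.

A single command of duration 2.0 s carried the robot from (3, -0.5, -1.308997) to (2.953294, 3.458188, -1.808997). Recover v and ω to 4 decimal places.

v = -2.0000, ω = -0.2500

Δθ = -1.808997 − -1.308997 = -0.500000
ω = Δθ/dt = -0.500000/2.0 = -0.2500
R = −Δy/(cos θ' − cos θ) = 8.0000
v = R·ω = 8.0000·-0.2500 = -2.0000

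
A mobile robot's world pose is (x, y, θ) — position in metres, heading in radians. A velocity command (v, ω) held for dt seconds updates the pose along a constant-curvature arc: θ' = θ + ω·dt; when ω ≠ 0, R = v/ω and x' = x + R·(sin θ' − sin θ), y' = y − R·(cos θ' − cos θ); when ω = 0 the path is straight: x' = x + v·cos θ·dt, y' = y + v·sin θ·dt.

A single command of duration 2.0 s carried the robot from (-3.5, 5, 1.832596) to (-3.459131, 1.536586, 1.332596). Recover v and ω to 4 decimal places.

Δθ = 1.332596 − 1.832596 = -0.500000
ω = Δθ/dt = -0.500000/2.0 = -0.2500
R = −Δy/(cos θ' − cos θ) = 7.0000
v = R·ω = 7.0000·-0.2500 = -1.7500

v = -1.7500, ω = -0.2500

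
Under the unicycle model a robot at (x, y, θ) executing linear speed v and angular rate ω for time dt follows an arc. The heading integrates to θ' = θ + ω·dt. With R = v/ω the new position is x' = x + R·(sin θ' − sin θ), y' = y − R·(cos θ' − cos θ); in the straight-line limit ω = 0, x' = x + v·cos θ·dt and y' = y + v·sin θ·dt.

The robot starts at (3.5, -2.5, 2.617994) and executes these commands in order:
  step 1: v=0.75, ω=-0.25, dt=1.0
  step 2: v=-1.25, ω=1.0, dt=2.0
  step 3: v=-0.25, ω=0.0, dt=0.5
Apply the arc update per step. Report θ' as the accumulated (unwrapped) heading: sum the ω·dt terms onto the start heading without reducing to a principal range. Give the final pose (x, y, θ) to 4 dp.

step 1: θ'=2.3680 (R=-3.0000) → pose (2.9039, -2.0481, 2.3680)
step 2: θ'=4.3680 (R=-1.2500) → pose (4.9538, -1.5759, 4.3680)
step 3: θ'=4.3680 (straight) → pose (4.9961, -1.4582, 4.3680)

(4.9961, -1.4582, 4.3680)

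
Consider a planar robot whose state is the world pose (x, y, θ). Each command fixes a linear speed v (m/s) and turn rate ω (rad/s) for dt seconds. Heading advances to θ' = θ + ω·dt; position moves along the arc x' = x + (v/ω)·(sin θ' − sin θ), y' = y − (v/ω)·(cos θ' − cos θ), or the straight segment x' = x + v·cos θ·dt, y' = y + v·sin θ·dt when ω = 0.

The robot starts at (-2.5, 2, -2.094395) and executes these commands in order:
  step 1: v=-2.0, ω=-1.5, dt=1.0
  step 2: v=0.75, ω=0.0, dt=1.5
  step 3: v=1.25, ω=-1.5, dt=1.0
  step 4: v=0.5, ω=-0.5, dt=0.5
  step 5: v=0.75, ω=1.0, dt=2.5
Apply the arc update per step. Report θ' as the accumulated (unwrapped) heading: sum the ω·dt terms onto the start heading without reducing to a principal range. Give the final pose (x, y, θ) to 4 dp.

step 1: θ'=-3.5944 (R=1.3333) → pose (-0.7620, 2.5323, -3.5944)
step 2: θ'=-3.5944 (straight) → pose (-1.7736, 3.0245, -3.5944)
step 3: θ'=-5.0944 (R=-0.8333) → pose (-2.1823, 4.0845, -5.0944)
step 4: θ'=-5.3444 (R=-1.0000) → pose (-2.0612, 4.3025, -5.3444)
step 5: θ'=-2.8444 (R=0.7500) → pose (-2.8860, 5.4627, -2.8444)

(-2.8860, 5.4627, -2.8444)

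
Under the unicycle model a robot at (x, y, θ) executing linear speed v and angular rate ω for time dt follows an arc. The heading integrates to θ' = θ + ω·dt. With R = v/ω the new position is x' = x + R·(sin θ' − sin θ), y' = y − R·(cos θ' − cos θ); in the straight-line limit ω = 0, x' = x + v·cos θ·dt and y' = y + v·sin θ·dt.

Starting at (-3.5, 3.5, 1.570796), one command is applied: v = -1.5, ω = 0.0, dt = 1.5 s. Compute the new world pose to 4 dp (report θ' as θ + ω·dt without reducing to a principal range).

θ' = 1.5708 + 0.0·1.5 = 1.5708
ω = 0 → straight: x' = -3.5 + -1.5·cos(1.5708)·1.5 = -3.5000
y' = 3.5 + -1.5·sin(1.5708)·1.5 = 1.2500

(-3.5000, 1.2500, 1.5708)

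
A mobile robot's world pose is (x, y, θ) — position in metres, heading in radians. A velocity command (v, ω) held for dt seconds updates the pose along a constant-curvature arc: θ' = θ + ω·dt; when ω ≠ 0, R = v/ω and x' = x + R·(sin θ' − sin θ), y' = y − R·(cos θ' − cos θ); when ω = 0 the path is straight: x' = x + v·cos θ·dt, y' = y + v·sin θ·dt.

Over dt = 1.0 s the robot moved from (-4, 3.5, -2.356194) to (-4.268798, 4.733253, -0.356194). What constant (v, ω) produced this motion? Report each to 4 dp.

Δθ = -0.356194 − -2.356194 = 2.000000
ω = Δθ/dt = 2.000000/1.0 = 2.0000
R = −Δy/(cos θ' − cos θ) = -0.7500
v = R·ω = -0.7500·2.0000 = -1.5000

v = -1.5000, ω = 2.0000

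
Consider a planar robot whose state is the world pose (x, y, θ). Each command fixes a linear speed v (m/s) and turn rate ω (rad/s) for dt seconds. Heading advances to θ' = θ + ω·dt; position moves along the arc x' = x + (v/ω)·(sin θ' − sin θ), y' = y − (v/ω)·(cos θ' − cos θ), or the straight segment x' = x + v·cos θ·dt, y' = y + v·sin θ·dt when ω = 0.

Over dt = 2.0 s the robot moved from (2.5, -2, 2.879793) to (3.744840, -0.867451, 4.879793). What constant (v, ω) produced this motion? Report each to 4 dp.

v = -1.0000, ω = 1.0000

Δθ = 4.879793 − 2.879793 = 2.000000
ω = Δθ/dt = 2.000000/2.0 = 1.0000
R = Δx/(sin θ' − sin θ) = -1.0000
v = R·ω = -1.0000·1.0000 = -1.0000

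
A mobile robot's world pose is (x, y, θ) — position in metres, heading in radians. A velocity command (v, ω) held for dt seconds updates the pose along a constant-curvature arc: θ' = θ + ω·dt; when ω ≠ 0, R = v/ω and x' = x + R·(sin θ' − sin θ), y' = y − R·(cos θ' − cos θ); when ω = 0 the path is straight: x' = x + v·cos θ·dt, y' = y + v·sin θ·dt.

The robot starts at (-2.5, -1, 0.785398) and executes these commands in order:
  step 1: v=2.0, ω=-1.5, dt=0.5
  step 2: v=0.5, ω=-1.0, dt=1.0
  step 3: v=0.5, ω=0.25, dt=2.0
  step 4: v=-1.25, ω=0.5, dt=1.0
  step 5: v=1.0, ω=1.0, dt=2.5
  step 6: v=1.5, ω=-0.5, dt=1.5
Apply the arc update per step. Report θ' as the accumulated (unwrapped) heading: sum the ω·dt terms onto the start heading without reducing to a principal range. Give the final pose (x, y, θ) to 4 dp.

(-2.3245, 2.4376, 1.7854)

step 1: θ'=0.0354 (R=-1.3333) → pose (-1.6044, -0.6103, 0.0354)
step 2: θ'=-0.9646 (R=-0.5000) → pose (-1.1758, -0.8251, -0.9646)
step 3: θ'=-0.4646 (R=2.0000) → pose (-0.4283, -1.4736, -0.4646)
step 4: θ'=0.0354 (R=-2.5000) → pose (-1.6369, -1.2102, 0.0354)
step 5: θ'=2.5354 (R=1.0000) → pose (-1.1026, 0.6110, 2.5354)
step 6: θ'=1.7854 (R=-3.0000) → pose (-2.3245, 2.4376, 1.7854)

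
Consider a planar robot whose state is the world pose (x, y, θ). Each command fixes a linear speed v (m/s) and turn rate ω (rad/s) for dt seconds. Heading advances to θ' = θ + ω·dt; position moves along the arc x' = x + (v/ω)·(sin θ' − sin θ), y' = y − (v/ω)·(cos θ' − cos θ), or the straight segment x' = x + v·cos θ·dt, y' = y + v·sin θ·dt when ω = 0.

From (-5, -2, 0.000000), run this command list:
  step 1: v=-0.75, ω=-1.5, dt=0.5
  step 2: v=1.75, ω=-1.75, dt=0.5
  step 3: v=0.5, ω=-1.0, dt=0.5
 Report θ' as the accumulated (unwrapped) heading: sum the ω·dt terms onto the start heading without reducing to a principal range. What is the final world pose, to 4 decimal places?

(-5.0980, -2.8878, -2.1250)

step 1: θ'=-0.7500 (R=0.5000) → pose (-5.3408, -1.8658, -0.7500)
step 2: θ'=-1.6250 (R=-1.0000) → pose (-5.0239, -2.6517, -1.6250)
step 3: θ'=-2.1250 (R=-0.5000) → pose (-5.0980, -2.8878, -2.1250)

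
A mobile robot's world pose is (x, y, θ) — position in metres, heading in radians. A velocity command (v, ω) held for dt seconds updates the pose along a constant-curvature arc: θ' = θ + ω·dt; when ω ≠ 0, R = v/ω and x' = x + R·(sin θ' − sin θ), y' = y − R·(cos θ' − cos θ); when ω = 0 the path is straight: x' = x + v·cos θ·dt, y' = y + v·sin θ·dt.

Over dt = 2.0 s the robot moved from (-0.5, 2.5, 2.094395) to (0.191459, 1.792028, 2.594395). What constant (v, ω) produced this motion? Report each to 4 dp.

v = -0.5000, ω = 0.2500

Δθ = 2.594395 − 2.094395 = 0.500000
ω = Δθ/dt = 0.500000/2.0 = 0.2500
R = −Δy/(cos θ' − cos θ) = -2.0000
v = R·ω = -2.0000·0.2500 = -0.5000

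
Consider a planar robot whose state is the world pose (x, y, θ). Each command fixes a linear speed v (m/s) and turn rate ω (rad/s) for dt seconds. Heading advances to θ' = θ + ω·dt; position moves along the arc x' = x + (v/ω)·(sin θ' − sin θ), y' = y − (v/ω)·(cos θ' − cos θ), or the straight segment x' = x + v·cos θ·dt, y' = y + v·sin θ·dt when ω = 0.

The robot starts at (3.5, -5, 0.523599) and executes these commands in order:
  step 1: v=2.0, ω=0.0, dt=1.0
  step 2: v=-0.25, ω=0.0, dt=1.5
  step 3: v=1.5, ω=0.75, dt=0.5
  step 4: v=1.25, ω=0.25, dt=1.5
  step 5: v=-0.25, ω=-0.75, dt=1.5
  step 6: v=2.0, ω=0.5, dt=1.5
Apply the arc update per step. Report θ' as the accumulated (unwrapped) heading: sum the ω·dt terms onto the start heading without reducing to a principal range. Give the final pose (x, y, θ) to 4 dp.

(8.6090, -0.8185, 0.8986)

step 1: θ'=0.5236 (straight) → pose (5.2321, -4.0000, 0.5236)
step 2: θ'=0.5236 (straight) → pose (4.9073, -4.1875, 0.5236)
step 3: θ'=0.8986 (R=2.0000) → pose (5.4722, -3.7009, 0.8986)
step 4: θ'=1.2736 (R=5.0000) → pose (6.3407, -2.0515, 1.2736)
step 5: θ'=0.1486 (R=0.3333) → pose (6.0714, -2.2836, 0.1486)
step 6: θ'=0.8986 (R=4.0000) → pose (8.6090, -0.8185, 0.8986)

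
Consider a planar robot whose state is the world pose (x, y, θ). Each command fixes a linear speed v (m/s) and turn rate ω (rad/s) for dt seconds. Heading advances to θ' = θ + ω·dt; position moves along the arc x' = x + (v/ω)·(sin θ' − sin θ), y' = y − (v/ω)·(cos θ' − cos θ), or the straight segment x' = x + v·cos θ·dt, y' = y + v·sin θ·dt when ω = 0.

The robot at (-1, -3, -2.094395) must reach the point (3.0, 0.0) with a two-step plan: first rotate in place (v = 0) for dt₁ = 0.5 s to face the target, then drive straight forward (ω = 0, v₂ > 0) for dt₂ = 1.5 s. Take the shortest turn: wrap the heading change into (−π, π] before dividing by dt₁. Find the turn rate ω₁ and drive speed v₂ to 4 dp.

ω₁ = 5.4758, v₂ = 3.3333

heading to target = atan2(0−-3, 3−-1) = 0.6435
Δθ = wrap(0.6435 − -2.0944) = 2.7379; ω₁ = Δθ/dt₁ = 5.4758
distance = √((3−-1)² + (0−-3)²) = 5.0000; v₂ = distance/dt₂ = 3.3333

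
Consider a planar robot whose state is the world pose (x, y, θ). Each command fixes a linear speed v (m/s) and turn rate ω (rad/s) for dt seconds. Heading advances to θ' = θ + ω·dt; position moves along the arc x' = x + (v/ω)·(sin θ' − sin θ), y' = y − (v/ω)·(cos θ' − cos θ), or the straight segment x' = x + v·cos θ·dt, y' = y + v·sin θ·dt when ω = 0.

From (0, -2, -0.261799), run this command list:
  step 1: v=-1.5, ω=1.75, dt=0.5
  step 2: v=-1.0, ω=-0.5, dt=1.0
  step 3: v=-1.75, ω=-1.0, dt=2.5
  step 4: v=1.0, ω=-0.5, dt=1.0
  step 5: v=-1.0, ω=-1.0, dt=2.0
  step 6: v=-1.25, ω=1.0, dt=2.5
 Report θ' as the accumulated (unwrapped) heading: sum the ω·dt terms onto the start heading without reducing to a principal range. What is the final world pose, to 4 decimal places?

(-0.5787, -2.2123, -2.3868)

step 1: θ'=0.6132 (R=-0.8571) → pose (-0.7151, -2.1270, 0.6132)
step 2: θ'=0.1132 (R=2.0000) → pose (-1.6402, -2.4785, 0.1132)
step 3: θ'=-2.3868 (R=1.7500) → pose (-3.0368, 0.5350, -2.3868)
step 4: θ'=-2.8868 (R=-2.0000) → pose (-3.9030, 0.0564, -2.8868)
step 5: θ'=-4.8868 (R=1.0000) → pose (-2.6662, -1.0849, -4.8868)
step 6: θ'=-2.3868 (R=-1.2500) → pose (-0.5787, -2.2123, -2.3868)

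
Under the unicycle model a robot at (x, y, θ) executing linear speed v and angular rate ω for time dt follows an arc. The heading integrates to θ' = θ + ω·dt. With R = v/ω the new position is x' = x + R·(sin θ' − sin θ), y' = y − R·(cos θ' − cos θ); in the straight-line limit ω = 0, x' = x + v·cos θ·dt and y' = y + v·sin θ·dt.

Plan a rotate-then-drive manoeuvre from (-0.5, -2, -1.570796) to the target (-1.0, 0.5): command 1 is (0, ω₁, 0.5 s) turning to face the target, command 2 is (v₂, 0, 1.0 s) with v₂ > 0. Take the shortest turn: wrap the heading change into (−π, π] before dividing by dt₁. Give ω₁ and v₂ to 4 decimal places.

heading to target = atan2(0.5−-2, -1−-0.5) = 1.7682
Δθ = wrap(1.7682 − -1.5708) = -2.9442; ω₁ = Δθ/dt₁ = -5.8884
distance = √((-1−-0.5)² + (0.5−-2)²) = 2.5495; v₂ = distance/dt₂ = 2.5495

ω₁ = -5.8884, v₂ = 2.5495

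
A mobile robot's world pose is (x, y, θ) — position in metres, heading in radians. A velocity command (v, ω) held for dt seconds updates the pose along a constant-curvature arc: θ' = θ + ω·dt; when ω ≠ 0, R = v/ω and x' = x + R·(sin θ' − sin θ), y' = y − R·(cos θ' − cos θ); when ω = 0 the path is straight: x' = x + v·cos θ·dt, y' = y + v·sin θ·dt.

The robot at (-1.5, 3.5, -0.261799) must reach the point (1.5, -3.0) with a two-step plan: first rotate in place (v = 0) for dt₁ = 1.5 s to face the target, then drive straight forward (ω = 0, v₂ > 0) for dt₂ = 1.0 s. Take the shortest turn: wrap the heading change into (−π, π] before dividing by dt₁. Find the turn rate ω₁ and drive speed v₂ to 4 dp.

heading to target = atan2(-3−3.5, 1.5−-1.5) = -1.1384
Δθ = wrap(-1.1384 − -0.2618) = -0.8766; ω₁ = Δθ/dt₁ = -0.5844
distance = √((1.5−-1.5)² + (-3−3.5)²) = 7.1589; v₂ = distance/dt₂ = 7.1589

ω₁ = -0.5844, v₂ = 7.1589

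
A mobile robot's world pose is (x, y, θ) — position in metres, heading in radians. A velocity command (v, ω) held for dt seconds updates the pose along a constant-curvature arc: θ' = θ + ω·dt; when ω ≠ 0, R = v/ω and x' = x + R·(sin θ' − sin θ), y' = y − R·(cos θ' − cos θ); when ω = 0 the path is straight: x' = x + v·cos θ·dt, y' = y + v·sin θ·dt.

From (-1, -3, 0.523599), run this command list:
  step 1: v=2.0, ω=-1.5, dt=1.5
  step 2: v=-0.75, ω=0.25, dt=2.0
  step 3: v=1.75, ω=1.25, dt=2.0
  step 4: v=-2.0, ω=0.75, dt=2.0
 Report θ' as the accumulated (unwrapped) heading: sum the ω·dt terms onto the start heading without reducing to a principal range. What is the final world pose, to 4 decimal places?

(5.0908, -6.0899, 2.7736)

step 1: θ'=-1.7264 (R=-1.3333) → pose (0.9839, -4.3613, -1.7264)
step 2: θ'=-1.2264 (R=-3.0000) → pose (0.8440, -2.8835, -1.2264)
step 3: θ'=1.2736 (R=1.4000) → pose (3.5004, -2.8208, 1.2736)
step 4: θ'=2.7736 (R=-2.6667) → pose (5.0908, -6.0899, 2.7736)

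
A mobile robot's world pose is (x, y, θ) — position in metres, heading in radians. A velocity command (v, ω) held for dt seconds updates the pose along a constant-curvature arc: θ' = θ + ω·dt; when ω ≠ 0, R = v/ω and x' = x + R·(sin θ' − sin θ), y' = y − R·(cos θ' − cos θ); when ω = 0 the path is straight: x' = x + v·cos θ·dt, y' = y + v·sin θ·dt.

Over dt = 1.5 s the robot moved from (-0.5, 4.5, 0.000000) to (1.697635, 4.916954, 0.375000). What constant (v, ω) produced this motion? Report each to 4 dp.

Δθ = 0.375000 − 0.000000 = 0.375000
ω = Δθ/dt = 0.375000/1.5 = 0.2500
R = Δx/(sin θ' − sin θ) = 6.0000
v = R·ω = 6.0000·0.2500 = 1.5000

v = 1.5000, ω = 0.2500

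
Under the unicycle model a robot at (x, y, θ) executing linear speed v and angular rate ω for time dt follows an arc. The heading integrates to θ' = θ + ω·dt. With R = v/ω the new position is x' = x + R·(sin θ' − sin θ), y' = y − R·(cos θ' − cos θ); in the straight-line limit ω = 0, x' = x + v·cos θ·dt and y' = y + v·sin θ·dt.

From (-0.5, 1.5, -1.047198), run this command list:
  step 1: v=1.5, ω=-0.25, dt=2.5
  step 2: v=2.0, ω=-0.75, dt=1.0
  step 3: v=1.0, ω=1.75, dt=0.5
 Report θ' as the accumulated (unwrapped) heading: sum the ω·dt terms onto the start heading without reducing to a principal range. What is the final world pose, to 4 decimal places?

(-0.8175, -4.2866, -1.5472)

step 1: θ'=-1.6722 (R=-6.0000) → pose (0.2730, -2.1074, -1.6722)
step 2: θ'=-2.4222 (R=-2.6667) → pose (-0.6228, -3.8433, -2.4222)
step 3: θ'=-1.5472 (R=0.5714) → pose (-0.8175, -4.2866, -1.5472)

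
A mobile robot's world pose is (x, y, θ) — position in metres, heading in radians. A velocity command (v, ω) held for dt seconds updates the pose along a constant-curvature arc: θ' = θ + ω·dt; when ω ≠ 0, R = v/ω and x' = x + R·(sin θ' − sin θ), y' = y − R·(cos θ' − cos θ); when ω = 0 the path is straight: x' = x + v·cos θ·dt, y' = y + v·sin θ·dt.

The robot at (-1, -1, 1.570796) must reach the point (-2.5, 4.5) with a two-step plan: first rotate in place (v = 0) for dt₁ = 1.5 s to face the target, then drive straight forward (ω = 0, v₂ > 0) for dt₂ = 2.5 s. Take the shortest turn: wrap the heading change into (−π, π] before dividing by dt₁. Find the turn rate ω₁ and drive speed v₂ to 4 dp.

ω₁ = 0.1775, v₂ = 2.2804

heading to target = atan2(4.5−-1, -2.5−-1) = 1.8370
Δθ = wrap(1.8370 − 1.5708) = 0.2663; ω₁ = Δθ/dt₁ = 0.1775
distance = √((-2.5−-1)² + (4.5−-1)²) = 5.7009; v₂ = distance/dt₂ = 2.2804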